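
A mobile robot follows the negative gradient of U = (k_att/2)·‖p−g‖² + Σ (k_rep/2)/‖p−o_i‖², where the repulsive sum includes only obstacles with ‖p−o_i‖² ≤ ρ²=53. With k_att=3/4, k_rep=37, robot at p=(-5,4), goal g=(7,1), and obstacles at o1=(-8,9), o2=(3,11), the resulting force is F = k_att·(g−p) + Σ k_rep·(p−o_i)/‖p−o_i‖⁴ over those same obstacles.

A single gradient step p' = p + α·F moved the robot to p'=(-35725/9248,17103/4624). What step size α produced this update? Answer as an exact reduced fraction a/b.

α = 1/8

F_att = 3/4·(g−p) = 3/4·(12,-3) = (9.0000,-2.2500)
o1: d²=34 ≤ ρ²=53; F_rep = 37·(3,-5)/34² = (0.0960,-0.1600)
o2: d²=113 > ρ²=53 → inactive
F = F_att + ΣF_rep = (9.0960,-2.4100)
Δp = p'−p = (1.1370,-0.3013); α = Δx/Fx = (10515/9248) / (10515/1156) = 1/8
check: Δy/Fy = (-1393/4624) / (-1393/578) = 1/8 ✓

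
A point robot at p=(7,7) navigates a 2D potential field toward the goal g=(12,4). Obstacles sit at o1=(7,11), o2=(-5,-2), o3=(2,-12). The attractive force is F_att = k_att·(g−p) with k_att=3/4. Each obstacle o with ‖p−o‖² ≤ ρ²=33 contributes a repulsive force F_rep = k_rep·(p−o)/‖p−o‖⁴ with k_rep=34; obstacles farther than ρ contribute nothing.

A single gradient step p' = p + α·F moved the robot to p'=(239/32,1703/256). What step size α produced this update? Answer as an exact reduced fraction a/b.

α = 1/8

F_att = 3/4·(g−p) = 3/4·(5,-3) = (3.7500,-2.2500)
o1: d²=16 ≤ ρ²=33; F_rep = 34·(0,-4)/16² = (0.0000,-0.5312)
o2: d²=225 > ρ²=33 → inactive
o3: d²=386 > ρ²=33 → inactive
F = F_att + ΣF_rep = (3.7500,-2.7812)
Δp = p'−p = (0.4688,-0.3477); α = Δx/Fx = (15/32) / (15/4) = 1/8
check: Δy/Fy = (-89/256) / (-89/32) = 1/8 ✓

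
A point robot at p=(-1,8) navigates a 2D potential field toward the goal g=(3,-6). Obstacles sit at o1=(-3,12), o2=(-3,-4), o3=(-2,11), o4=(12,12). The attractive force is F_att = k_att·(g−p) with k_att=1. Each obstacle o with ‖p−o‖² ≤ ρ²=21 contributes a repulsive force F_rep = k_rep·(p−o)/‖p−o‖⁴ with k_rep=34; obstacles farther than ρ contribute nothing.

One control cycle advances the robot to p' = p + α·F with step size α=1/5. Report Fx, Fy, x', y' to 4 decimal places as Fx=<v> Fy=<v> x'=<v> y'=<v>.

Fx=4.5100 Fy=-15.3600 x'=-0.0980 y'=4.9280

F_att = 1·(g−p) = 1·(4,-14) = (4.0000,-14.0000)
o1: d²=20 ≤ ρ²=21; F_rep = 34·(2,-4)/20² = (0.1700,-0.3400)
o2: d²=148 > ρ²=21 → inactive
o3: d²=10 ≤ ρ²=21; F_rep = 34·(1,-3)/10² = (0.3400,-1.0200)
o4: d²=185 > ρ²=21 → inactive
F = F_att + ΣF_rep = (4.5100,-15.3600)
p' = p + 1/5·F = (-0.0980,4.9280)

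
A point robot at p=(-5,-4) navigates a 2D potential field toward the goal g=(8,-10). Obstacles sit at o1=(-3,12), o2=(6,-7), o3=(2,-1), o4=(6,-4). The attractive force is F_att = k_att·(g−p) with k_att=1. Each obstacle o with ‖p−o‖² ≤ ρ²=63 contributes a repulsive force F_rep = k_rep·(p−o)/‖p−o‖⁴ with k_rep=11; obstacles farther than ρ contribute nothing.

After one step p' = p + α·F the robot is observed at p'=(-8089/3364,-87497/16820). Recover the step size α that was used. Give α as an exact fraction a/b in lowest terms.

α = 1/5

F_att = 1·(g−p) = 1·(13,-6) = (13.0000,-6.0000)
o1: d²=260 > ρ²=63 → inactive
o2: d²=130 > ρ²=63 → inactive
o3: d²=58 ≤ ρ²=63; F_rep = 11·(-7,-3)/58² = (-0.0229,-0.0098)
o4: d²=121 > ρ²=63 → inactive
F = F_att + ΣF_rep = (12.9771,-6.0098)
Δp = p'−p = (2.5954,-1.2020); α = Δx/Fx = (8731/3364) / (43655/3364) = 1/5
check: Δy/Fy = (-20217/16820) / (-20217/3364) = 1/5 ✓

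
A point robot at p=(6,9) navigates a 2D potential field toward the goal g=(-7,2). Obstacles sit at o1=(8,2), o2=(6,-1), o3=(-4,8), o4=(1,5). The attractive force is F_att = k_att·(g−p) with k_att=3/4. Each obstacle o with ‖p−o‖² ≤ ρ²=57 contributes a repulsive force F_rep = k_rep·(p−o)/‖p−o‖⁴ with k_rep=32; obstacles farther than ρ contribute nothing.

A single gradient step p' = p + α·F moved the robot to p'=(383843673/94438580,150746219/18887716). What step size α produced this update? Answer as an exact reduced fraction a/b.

α = 1/5

F_att = 3/4·(g−p) = 3/4·(-13,-7) = (-9.7500,-5.2500)
o1: d²=53 ≤ ρ²=57; F_rep = 32·(-2,7)/53² = (-0.0228,0.0797)
o2: d²=100 > ρ²=57 → inactive
o3: d²=101 > ρ²=57 → inactive
o4: d²=41 ≤ ρ²=57; F_rep = 32·(5,4)/41² = (0.0952,0.0761)
F = F_att + ΣF_rep = (-9.6776,-5.0941)
Δp = p'−p = (-1.9355,-1.0188); α = Δx/Fx = (-182787807/94438580) / (-182787807/18887716) = 1/5
check: Δy/Fy = (-19243225/18887716) / (-96216125/18887716) = 1/5 ✓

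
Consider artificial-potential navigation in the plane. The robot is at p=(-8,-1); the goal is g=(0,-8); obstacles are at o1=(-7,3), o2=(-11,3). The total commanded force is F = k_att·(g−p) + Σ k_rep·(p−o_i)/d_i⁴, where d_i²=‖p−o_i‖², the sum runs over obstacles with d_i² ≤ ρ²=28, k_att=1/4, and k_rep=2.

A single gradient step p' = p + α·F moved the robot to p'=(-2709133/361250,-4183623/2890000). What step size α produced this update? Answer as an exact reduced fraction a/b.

F_att = 1/4·(g−p) = 1/4·(8,-7) = (2.0000,-1.7500)
o1: d²=17 ≤ ρ²=28; F_rep = 2·(-1,-4)/17² = (-0.0069,-0.0277)
o2: d²=25 ≤ ρ²=28; F_rep = 2·(3,-4)/25² = (0.0096,-0.0128)
F = F_att + ΣF_rep = (2.0027,-1.7905)
Δp = p'−p = (0.5007,-0.4476); α = Δx/Fx = (180867/361250) / (361734/180625) = 1/4
check: Δy/Fy = (-1293623/2890000) / (-1293623/722500) = 1/4 ✓

α = 1/4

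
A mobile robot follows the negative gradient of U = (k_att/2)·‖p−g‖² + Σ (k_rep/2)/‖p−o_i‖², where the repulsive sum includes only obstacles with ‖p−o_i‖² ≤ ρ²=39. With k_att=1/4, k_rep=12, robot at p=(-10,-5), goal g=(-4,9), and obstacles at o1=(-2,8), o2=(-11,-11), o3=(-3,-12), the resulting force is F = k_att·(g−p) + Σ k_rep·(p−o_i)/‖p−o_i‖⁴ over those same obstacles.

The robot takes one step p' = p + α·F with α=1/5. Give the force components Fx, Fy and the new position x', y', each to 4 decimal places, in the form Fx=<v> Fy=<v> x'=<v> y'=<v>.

Fx=1.5088 Fy=3.5526 x'=-9.6982 y'=-4.2895

F_att = 1/4·(g−p) = 1/4·(6,14) = (1.5000,3.5000)
o1: d²=233 > ρ²=39 → inactive
o2: d²=37 ≤ ρ²=39; F_rep = 12·(1,6)/37² = (0.0088,0.0526)
o3: d²=98 > ρ²=39 → inactive
F = F_att + ΣF_rep = (1.5088,3.5526)
p' = p + 1/5·F = (-9.6982,-4.2895)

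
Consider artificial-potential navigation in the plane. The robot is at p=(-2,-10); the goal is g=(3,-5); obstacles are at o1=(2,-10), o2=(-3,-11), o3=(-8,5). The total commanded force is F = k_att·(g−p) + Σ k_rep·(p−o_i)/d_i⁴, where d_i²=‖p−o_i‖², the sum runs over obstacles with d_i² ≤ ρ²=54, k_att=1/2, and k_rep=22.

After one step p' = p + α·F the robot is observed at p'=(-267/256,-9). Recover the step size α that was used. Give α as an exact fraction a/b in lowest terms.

α = 1/8

F_att = 1/2·(g−p) = 1/2·(5,5) = (2.5000,2.5000)
o1: d²=16 ≤ ρ²=54; F_rep = 22·(-4,0)/16² = (-0.3438,0.0000)
o2: d²=2 ≤ ρ²=54; F_rep = 22·(1,1)/2² = (5.5000,5.5000)
o3: d²=261 > ρ²=54 → inactive
F = F_att + ΣF_rep = (7.6562,8.0000)
Δp = p'−p = (0.9570,1.0000); α = Δx/Fx = (245/256) / (245/32) = 1/8
check: Δy/Fy = (1) / (8) = 1/8 ✓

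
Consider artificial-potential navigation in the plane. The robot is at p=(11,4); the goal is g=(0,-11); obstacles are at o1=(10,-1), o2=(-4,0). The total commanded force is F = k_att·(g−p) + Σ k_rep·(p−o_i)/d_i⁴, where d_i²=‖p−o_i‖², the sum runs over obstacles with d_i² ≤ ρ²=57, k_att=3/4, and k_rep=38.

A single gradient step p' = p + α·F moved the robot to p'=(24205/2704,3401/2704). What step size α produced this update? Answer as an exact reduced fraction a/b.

α = 1/4

F_att = 3/4·(g−p) = 3/4·(-11,-15) = (-8.2500,-11.2500)
o1: d²=26 ≤ ρ²=57; F_rep = 38·(1,5)/26² = (0.0562,0.2811)
o2: d²=241 > ρ²=57 → inactive
F = F_att + ΣF_rep = (-8.1938,-10.9689)
Δp = p'−p = (-2.0484,-2.7422); α = Δx/Fx = (-5539/2704) / (-5539/676) = 1/4
check: Δy/Fy = (-7415/2704) / (-7415/676) = 1/4 ✓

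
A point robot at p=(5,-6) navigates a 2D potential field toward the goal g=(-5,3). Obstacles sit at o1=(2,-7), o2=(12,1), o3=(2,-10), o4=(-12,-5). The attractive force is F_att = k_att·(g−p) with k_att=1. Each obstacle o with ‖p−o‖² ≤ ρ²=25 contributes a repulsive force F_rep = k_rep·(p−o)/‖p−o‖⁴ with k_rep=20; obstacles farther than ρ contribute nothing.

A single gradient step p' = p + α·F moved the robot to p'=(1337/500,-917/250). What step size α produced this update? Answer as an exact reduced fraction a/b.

α = 1/4

F_att = 1·(g−p) = 1·(-10,9) = (-10.0000,9.0000)
o1: d²=10 ≤ ρ²=25; F_rep = 20·(3,1)/10² = (0.6000,0.2000)
o2: d²=98 > ρ²=25 → inactive
o3: d²=25 ≤ ρ²=25; F_rep = 20·(3,4)/25² = (0.0960,0.1280)
o4: d²=290 > ρ²=25 → inactive
F = F_att + ΣF_rep = (-9.3040,9.3280)
Δp = p'−p = (-2.3260,2.3320); α = Δx/Fx = (-1163/500) / (-1163/125) = 1/4
check: Δy/Fy = (583/250) / (1166/125) = 1/4 ✓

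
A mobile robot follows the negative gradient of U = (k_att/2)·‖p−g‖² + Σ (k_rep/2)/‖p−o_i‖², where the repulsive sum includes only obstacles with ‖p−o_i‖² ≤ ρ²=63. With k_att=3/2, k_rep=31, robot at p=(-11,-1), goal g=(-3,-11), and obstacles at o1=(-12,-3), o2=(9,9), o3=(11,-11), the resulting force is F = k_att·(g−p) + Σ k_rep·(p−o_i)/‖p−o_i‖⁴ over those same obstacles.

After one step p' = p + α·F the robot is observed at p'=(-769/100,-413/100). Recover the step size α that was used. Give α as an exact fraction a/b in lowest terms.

F_att = 3/2·(g−p) = 3/2·(8,-10) = (12.0000,-15.0000)
o1: d²=5 ≤ ρ²=63; F_rep = 31·(1,2)/5² = (1.2400,2.4800)
o2: d²=500 > ρ²=63 → inactive
o3: d²=584 > ρ²=63 → inactive
F = F_att + ΣF_rep = (13.2400,-12.5200)
Δp = p'−p = (3.3100,-3.1300); α = Δx/Fx = (331/100) / (331/25) = 1/4
check: Δy/Fy = (-313/100) / (-313/25) = 1/4 ✓

α = 1/4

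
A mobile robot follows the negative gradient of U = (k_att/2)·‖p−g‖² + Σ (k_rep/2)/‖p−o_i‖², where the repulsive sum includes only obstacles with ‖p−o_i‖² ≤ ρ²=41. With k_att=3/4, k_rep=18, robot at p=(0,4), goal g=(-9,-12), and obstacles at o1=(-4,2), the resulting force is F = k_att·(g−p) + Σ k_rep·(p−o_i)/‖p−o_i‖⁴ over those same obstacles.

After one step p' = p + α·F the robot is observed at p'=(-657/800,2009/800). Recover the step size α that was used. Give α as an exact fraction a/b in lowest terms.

α = 1/8

F_att = 3/4·(g−p) = 3/4·(-9,-16) = (-6.7500,-12.0000)
o1: d²=20 ≤ ρ²=41; F_rep = 18·(4,2)/20² = (0.1800,0.0900)
F = F_att + ΣF_rep = (-6.5700,-11.9100)
Δp = p'−p = (-0.8213,-1.4888); α = Δx/Fx = (-657/800) / (-657/100) = 1/8
check: Δy/Fy = (-1191/800) / (-1191/100) = 1/8 ✓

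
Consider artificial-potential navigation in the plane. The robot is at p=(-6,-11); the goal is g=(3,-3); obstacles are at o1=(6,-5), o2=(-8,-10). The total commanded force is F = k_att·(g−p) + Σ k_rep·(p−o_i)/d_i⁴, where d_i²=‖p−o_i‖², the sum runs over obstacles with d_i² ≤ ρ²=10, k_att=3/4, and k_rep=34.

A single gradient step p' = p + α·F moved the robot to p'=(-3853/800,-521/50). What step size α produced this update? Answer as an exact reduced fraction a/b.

α = 1/8

F_att = 3/4·(g−p) = 3/4·(9,8) = (6.7500,6.0000)
o1: d²=180 > ρ²=10 → inactive
o2: d²=5 ≤ ρ²=10; F_rep = 34·(2,-1)/5² = (2.7200,-1.3600)
F = F_att + ΣF_rep = (9.4700,4.6400)
Δp = p'−p = (1.1838,0.5800); α = Δx/Fx = (947/800) / (947/100) = 1/8
check: Δy/Fy = (29/50) / (116/25) = 1/8 ✓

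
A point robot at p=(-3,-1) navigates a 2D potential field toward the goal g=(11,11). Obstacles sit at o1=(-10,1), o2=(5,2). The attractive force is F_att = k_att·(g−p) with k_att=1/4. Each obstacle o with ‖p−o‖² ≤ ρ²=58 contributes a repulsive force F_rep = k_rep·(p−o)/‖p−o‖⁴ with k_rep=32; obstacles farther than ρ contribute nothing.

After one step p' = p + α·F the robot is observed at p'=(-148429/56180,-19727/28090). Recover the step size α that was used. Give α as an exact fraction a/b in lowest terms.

α = 1/10

F_att = 1/4·(g−p) = 1/4·(14,12) = (3.5000,3.0000)
o1: d²=53 ≤ ρ²=58; F_rep = 32·(7,-2)/53² = (0.0797,-0.0228)
o2: d²=73 > ρ²=58 → inactive
F = F_att + ΣF_rep = (3.5797,2.9772)
Δp = p'−p = (0.3580,0.2977); α = Δx/Fx = (20111/56180) / (20111/5618) = 1/10
check: Δy/Fy = (8363/28090) / (8363/2809) = 1/10 ✓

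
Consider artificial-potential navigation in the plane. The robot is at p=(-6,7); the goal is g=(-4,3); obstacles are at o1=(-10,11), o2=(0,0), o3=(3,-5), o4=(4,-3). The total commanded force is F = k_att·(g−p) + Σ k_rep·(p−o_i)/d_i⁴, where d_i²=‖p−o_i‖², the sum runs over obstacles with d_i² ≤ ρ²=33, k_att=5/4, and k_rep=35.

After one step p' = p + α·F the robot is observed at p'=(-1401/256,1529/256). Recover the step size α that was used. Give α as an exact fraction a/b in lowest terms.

F_att = 5/4·(g−p) = 5/4·(2,-4) = (2.5000,-5.0000)
o1: d²=32 ≤ ρ²=33; F_rep = 35·(4,-4)/32² = (0.1367,-0.1367)
o2: d²=85 > ρ²=33 → inactive
o3: d²=225 > ρ²=33 → inactive
o4: d²=200 > ρ²=33 → inactive
F = F_att + ΣF_rep = (2.6367,-5.1367)
Δp = p'−p = (0.5273,-1.0273); α = Δx/Fx = (135/256) / (675/256) = 1/5
check: Δy/Fy = (-263/256) / (-1315/256) = 1/5 ✓

α = 1/5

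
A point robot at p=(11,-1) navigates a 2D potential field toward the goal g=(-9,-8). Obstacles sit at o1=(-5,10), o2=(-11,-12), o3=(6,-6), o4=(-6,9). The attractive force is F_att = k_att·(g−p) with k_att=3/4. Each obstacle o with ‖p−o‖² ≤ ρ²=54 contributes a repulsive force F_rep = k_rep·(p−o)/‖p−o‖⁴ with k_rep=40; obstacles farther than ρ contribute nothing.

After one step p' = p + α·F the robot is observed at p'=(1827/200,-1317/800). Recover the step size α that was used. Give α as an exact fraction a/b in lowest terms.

F_att = 3/4·(g−p) = 3/4·(-20,-7) = (-15.0000,-5.2500)
o1: d²=377 > ρ²=54 → inactive
o2: d²=605 > ρ²=54 → inactive
o3: d²=50 ≤ ρ²=54; F_rep = 40·(5,5)/50² = (0.0800,0.0800)
o4: d²=389 > ρ²=54 → inactive
F = F_att + ΣF_rep = (-14.9200,-5.1700)
Δp = p'−p = (-1.8650,-0.6462); α = Δx/Fx = (-373/200) / (-373/25) = 1/8
check: Δy/Fy = (-517/800) / (-517/100) = 1/8 ✓

α = 1/8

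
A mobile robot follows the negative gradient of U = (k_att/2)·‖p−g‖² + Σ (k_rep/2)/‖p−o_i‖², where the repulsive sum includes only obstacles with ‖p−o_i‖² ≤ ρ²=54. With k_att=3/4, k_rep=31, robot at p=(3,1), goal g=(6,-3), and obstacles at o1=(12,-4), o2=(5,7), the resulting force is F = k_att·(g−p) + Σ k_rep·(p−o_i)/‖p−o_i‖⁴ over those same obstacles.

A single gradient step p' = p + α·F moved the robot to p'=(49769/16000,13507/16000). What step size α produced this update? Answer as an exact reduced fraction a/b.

F_att = 3/4·(g−p) = 3/4·(3,-4) = (2.2500,-3.0000)
o1: d²=106 > ρ²=54 → inactive
o2: d²=40 ≤ ρ²=54; F_rep = 31·(-2,-6)/40² = (-0.0387,-0.1163)
F = F_att + ΣF_rep = (2.2113,-3.1162)
Δp = p'−p = (0.1106,-0.1558); α = Δx/Fx = (1769/16000) / (1769/800) = 1/20
check: Δy/Fy = (-2493/16000) / (-2493/800) = 1/20 ✓

α = 1/20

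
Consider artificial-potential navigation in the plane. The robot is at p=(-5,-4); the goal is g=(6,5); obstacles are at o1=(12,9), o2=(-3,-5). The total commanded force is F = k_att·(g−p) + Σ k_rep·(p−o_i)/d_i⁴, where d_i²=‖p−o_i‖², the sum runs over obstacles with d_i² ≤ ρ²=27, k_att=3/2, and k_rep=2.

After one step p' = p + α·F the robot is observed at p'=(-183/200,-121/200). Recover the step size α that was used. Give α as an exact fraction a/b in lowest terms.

α = 1/4

F_att = 3/2·(g−p) = 3/2·(11,9) = (16.5000,13.5000)
o1: d²=458 > ρ²=27 → inactive
o2: d²=5 ≤ ρ²=27; F_rep = 2·(-2,1)/5² = (-0.1600,0.0800)
F = F_att + ΣF_rep = (16.3400,13.5800)
Δp = p'−p = (4.0850,3.3950); α = Δx/Fx = (817/200) / (817/50) = 1/4
check: Δy/Fy = (679/200) / (679/50) = 1/4 ✓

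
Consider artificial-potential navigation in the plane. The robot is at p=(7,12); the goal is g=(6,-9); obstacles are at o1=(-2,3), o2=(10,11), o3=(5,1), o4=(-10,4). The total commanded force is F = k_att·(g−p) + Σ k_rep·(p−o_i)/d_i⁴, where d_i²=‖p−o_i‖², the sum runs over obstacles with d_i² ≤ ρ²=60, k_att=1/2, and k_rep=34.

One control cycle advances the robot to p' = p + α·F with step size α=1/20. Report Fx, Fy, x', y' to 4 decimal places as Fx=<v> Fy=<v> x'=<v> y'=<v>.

F_att = 1/2·(g−p) = 1/2·(-1,-21) = (-0.5000,-10.5000)
o1: d²=162 > ρ²=60 → inactive
o2: d²=10 ≤ ρ²=60; F_rep = 34·(-3,1)/10² = (-1.0200,0.3400)
o3: d²=125 > ρ²=60 → inactive
o4: d²=353 > ρ²=60 → inactive
F = F_att + ΣF_rep = (-1.5200,-10.1600)
p' = p + 1/20·F = (6.9240,11.4920)

Fx=-1.5200 Fy=-10.1600 x'=6.9240 y'=11.4920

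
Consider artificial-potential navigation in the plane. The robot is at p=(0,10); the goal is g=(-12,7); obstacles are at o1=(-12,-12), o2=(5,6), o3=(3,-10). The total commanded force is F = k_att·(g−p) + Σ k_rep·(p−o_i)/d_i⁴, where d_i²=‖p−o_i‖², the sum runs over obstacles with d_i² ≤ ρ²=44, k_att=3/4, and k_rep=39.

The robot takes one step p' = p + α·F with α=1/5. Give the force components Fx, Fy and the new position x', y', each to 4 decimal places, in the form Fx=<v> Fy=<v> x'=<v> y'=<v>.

F_att = 3/4·(g−p) = 3/4·(-12,-3) = (-9.0000,-2.2500)
o1: d²=628 > ρ²=44 → inactive
o2: d²=41 ≤ ρ²=44; F_rep = 39·(-5,4)/41² = (-0.1160,0.0928)
o3: d²=409 > ρ²=44 → inactive
F = F_att + ΣF_rep = (-9.1160,-2.1572)
p' = p + 1/5·F = (-1.8232,9.5686)

Fx=-9.1160 Fy=-2.1572 x'=-1.8232 y'=9.5686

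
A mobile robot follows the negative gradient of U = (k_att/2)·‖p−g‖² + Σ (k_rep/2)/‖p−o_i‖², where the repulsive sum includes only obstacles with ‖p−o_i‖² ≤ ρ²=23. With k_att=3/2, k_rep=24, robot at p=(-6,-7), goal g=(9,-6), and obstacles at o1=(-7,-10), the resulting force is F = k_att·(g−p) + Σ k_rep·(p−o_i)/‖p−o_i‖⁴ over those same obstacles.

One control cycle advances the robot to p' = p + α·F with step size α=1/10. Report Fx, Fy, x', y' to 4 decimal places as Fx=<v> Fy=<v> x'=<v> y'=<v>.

F_att = 3/2·(g−p) = 3/2·(15,1) = (22.5000,1.5000)
o1: d²=10 ≤ ρ²=23; F_rep = 24·(1,3)/10² = (0.2400,0.7200)
F = F_att + ΣF_rep = (22.7400,2.2200)
p' = p + 1/10·F = (-3.7260,-6.7780)

Fx=22.7400 Fy=2.2200 x'=-3.7260 y'=-6.7780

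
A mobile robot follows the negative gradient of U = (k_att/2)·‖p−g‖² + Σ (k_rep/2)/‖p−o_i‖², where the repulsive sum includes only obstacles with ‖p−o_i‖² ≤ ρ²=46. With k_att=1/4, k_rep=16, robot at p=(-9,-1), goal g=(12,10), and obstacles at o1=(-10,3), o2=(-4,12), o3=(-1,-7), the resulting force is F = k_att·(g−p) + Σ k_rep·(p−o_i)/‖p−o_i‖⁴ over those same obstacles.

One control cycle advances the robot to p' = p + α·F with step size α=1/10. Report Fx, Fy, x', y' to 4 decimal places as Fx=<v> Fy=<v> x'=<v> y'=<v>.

Fx=5.3054 Fy=2.5285 x'=-8.4695 y'=-0.7471

F_att = 1/4·(g−p) = 1/4·(21,11) = (5.2500,2.7500)
o1: d²=17 ≤ ρ²=46; F_rep = 16·(1,-4)/17² = (0.0554,-0.2215)
o2: d²=194 > ρ²=46 → inactive
o3: d²=100 > ρ²=46 → inactive
F = F_att + ΣF_rep = (5.3054,2.5285)
p' = p + 1/10·F = (-8.4695,-0.7471)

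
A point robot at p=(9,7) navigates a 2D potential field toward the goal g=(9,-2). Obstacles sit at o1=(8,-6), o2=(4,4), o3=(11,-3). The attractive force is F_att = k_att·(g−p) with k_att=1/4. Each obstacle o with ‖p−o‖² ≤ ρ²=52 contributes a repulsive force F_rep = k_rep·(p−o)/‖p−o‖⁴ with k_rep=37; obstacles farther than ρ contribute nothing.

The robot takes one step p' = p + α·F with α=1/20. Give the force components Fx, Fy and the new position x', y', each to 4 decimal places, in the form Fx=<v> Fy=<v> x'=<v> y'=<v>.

Fx=0.1600 Fy=-2.1540 x'=9.0080 y'=6.8923

F_att = 1/4·(g−p) = 1/4·(0,-9) = (0.0000,-2.2500)
o1: d²=170 > ρ²=52 → inactive
o2: d²=34 ≤ ρ²=52; F_rep = 37·(5,3)/34² = (0.1600,0.0960)
o3: d²=104 > ρ²=52 → inactive
F = F_att + ΣF_rep = (0.1600,-2.1540)
p' = p + 1/20·F = (9.0080,6.8923)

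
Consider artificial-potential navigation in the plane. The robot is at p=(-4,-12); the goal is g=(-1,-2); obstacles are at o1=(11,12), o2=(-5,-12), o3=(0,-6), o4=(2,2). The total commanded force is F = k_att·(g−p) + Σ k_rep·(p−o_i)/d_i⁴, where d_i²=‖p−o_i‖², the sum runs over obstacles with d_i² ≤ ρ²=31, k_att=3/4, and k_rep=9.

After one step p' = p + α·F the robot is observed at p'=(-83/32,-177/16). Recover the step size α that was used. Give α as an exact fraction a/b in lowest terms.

α = 1/8

F_att = 3/4·(g−p) = 3/4·(3,10) = (2.2500,7.5000)
o1: d²=801 > ρ²=31 → inactive
o2: d²=1 ≤ ρ²=31; F_rep = 9·(1,0)/1² = (9.0000,0.0000)
o3: d²=52 > ρ²=31 → inactive
o4: d²=232 > ρ²=31 → inactive
F = F_att + ΣF_rep = (11.2500,7.5000)
Δp = p'−p = (1.4062,0.9375); α = Δx/Fx = (45/32) / (45/4) = 1/8
check: Δy/Fy = (15/16) / (15/2) = 1/8 ✓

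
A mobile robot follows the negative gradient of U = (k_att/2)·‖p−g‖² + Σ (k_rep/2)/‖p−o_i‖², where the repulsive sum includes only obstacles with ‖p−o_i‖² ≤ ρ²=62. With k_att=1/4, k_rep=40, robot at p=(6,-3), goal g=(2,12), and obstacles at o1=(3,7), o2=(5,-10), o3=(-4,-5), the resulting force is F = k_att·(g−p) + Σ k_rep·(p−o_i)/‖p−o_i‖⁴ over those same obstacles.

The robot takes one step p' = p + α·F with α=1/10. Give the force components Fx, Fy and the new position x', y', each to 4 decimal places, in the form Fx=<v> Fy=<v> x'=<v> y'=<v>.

F_att = 1/4·(g−p) = 1/4·(-4,15) = (-1.0000,3.7500)
o1: d²=109 > ρ²=62 → inactive
o2: d²=50 ≤ ρ²=62; F_rep = 40·(1,7)/50² = (0.0160,0.1120)
o3: d²=104 > ρ²=62 → inactive
F = F_att + ΣF_rep = (-0.9840,3.8620)
p' = p + 1/10·F = (5.9016,-2.6138)

Fx=-0.9840 Fy=3.8620 x'=5.9016 y'=-2.6138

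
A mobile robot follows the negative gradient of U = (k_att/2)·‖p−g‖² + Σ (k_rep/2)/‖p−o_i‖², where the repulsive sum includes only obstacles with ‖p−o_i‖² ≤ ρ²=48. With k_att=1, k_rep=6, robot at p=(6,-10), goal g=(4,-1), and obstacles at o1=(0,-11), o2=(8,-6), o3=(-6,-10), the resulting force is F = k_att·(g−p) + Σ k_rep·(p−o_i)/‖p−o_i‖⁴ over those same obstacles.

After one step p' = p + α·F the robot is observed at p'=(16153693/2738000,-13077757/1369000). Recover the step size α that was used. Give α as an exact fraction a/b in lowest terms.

α = 1/20

F_att = 1·(g−p) = 1·(-2,9) = (-2.0000,9.0000)
o1: d²=37 ≤ ρ²=48; F_rep = 6·(6,1)/37² = (0.0263,0.0044)
o2: d²=20 ≤ ρ²=48; F_rep = 6·(-2,-4)/20² = (-0.0300,-0.0600)
o3: d²=144 > ρ²=48 → inactive
F = F_att + ΣF_rep = (-2.0037,8.9444)
Δp = p'−p = (-0.1002,0.4472); α = Δx/Fx = (-274307/2738000) / (-274307/136900) = 1/20
check: Δy/Fy = (612243/1369000) / (612243/68450) = 1/20 ✓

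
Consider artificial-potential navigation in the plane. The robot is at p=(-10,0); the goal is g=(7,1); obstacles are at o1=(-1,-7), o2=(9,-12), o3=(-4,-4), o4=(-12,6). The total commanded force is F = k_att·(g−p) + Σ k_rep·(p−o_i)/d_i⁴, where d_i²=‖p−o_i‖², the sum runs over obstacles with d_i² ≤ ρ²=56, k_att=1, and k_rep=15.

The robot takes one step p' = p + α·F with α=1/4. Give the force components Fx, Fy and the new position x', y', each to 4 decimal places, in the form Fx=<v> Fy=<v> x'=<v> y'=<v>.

F_att = 1·(g−p) = 1·(17,1) = (17.0000,1.0000)
o1: d²=130 > ρ²=56 → inactive
o2: d²=505 > ρ²=56 → inactive
o3: d²=52 ≤ ρ²=56; F_rep = 15·(-6,4)/52² = (-0.0333,0.0222)
o4: d²=40 ≤ ρ²=56; F_rep = 15·(2,-6)/40² = (0.0187,-0.0563)
F = F_att + ΣF_rep = (16.9855,0.9659)
p' = p + 1/4·F = (-5.7536,0.2415)

Fx=16.9855 Fy=0.9659 x'=-5.7536 y'=0.2415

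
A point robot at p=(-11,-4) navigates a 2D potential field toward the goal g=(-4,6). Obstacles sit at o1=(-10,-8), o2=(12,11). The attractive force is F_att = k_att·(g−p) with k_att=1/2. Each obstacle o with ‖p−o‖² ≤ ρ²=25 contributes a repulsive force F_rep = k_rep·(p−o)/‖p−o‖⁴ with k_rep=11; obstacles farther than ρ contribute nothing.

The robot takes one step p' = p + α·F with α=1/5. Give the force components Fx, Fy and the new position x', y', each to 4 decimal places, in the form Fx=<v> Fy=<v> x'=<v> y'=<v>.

F_att = 1/2·(g−p) = 1/2·(7,10) = (3.5000,5.0000)
o1: d²=17 ≤ ρ²=25; F_rep = 11·(-1,4)/17² = (-0.0381,0.1522)
o2: d²=754 > ρ²=25 → inactive
F = F_att + ΣF_rep = (3.4619,5.1522)
p' = p + 1/5·F = (-10.3076,-2.9696)

Fx=3.4619 Fy=5.1522 x'=-10.3076 y'=-2.9696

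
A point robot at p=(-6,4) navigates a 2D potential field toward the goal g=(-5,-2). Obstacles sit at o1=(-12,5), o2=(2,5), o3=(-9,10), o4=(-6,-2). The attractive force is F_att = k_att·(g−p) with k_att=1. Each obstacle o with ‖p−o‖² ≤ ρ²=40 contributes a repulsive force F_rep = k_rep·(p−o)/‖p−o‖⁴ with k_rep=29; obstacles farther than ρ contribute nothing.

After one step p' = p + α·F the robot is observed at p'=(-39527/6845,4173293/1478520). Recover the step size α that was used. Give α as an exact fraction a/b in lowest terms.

F_att = 1·(g−p) = 1·(1,-6) = (1.0000,-6.0000)
o1: d²=37 ≤ ρ²=40; F_rep = 29·(6,-1)/37² = (0.1271,-0.0212)
o2: d²=65 > ρ²=40 → inactive
o3: d²=45 > ρ²=40 → inactive
o4: d²=36 ≤ ρ²=40; F_rep = 29·(0,6)/36² = (0.0000,0.1343)
F = F_att + ΣF_rep = (1.1271,-5.8869)
Δp = p'−p = (0.2254,-1.1774); α = Δx/Fx = (1543/6845) / (1543/1369) = 1/5
check: Δy/Fy = (-1740787/1478520) / (-1740787/295704) = 1/5 ✓

α = 1/5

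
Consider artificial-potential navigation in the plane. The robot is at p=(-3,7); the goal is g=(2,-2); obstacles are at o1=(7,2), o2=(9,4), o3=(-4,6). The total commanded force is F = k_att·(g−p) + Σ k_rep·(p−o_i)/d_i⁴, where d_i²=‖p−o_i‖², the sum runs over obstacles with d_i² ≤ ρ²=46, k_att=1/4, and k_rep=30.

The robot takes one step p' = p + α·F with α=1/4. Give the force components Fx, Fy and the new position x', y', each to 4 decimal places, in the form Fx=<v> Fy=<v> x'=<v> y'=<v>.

Fx=8.7500 Fy=5.2500 x'=-0.8125 y'=8.3125

F_att = 1/4·(g−p) = 1/4·(5,-9) = (1.2500,-2.2500)
o1: d²=125 > ρ²=46 → inactive
o2: d²=153 > ρ²=46 → inactive
o3: d²=2 ≤ ρ²=46; F_rep = 30·(1,1)/2² = (7.5000,7.5000)
F = F_att + ΣF_rep = (8.7500,5.2500)
p' = p + 1/4·F = (-0.8125,8.3125)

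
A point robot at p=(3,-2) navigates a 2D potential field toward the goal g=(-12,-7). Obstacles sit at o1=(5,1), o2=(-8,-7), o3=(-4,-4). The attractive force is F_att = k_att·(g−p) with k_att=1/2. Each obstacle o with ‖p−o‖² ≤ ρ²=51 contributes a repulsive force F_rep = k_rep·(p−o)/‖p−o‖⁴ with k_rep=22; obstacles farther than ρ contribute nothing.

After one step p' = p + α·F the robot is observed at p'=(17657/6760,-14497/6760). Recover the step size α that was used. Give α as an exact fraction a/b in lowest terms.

F_att = 1/2·(g−p) = 1/2·(-15,-5) = (-7.5000,-2.5000)
o1: d²=13 ≤ ρ²=51; F_rep = 22·(-2,-3)/13² = (-0.2604,-0.3905)
o2: d²=146 > ρ²=51 → inactive
o3: d²=53 > ρ²=51 → inactive
F = F_att + ΣF_rep = (-7.7604,-2.8905)
Δp = p'−p = (-0.3880,-0.1445); α = Δx/Fx = (-2623/6760) / (-2623/338) = 1/20
check: Δy/Fy = (-977/6760) / (-977/338) = 1/20 ✓

α = 1/20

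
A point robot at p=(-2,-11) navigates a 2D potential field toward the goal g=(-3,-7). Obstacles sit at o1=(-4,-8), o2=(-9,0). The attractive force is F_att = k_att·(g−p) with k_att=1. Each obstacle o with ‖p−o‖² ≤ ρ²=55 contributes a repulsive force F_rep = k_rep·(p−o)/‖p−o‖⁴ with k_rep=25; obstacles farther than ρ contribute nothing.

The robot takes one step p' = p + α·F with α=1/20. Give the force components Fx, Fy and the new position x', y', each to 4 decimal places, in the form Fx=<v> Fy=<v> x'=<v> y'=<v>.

Fx=-0.7041 Fy=3.5562 x'=-2.0352 y'=-10.8222

F_att = 1·(g−p) = 1·(-1,4) = (-1.0000,4.0000)
o1: d²=13 ≤ ρ²=55; F_rep = 25·(2,-3)/13² = (0.2959,-0.4438)
o2: d²=170 > ρ²=55 → inactive
F = F_att + ΣF_rep = (-0.7041,3.5562)
p' = p + 1/20·F = (-2.0352,-10.8222)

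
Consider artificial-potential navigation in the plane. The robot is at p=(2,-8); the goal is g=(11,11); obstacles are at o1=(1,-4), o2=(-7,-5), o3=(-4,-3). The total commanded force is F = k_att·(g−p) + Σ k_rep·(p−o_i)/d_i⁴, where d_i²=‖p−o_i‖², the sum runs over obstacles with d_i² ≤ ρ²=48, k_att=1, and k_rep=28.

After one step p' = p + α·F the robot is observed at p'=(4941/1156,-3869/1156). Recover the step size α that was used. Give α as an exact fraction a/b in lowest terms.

F_att = 1·(g−p) = 1·(9,19) = (9.0000,19.0000)
o1: d²=17 ≤ ρ²=48; F_rep = 28·(1,-4)/17² = (0.0969,-0.3875)
o2: d²=90 > ρ²=48 → inactive
o3: d²=61 > ρ²=48 → inactive
F = F_att + ΣF_rep = (9.0969,18.6125)
Δp = p'−p = (2.2742,4.6531); α = Δx/Fx = (2629/1156) / (2629/289) = 1/4
check: Δy/Fy = (5379/1156) / (5379/289) = 1/4 ✓

α = 1/4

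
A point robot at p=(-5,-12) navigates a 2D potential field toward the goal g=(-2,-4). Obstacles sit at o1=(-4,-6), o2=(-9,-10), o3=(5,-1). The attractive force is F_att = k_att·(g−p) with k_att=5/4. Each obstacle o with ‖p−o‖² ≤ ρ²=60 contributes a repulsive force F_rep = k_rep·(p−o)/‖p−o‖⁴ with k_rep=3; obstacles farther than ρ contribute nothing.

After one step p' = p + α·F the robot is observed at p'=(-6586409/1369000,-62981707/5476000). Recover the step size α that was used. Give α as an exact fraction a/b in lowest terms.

F_att = 5/4·(g−p) = 5/4·(3,8) = (3.7500,10.0000)
o1: d²=37 ≤ ρ²=60; F_rep = 3·(-1,-6)/37² = (-0.0022,-0.0131)
o2: d²=20 ≤ ρ²=60; F_rep = 3·(4,-2)/20² = (0.0300,-0.0150)
o3: d²=221 > ρ²=60 → inactive
F = F_att + ΣF_rep = (3.7778,9.9719)
Δp = p'−p = (0.1889,0.4986); α = Δx/Fx = (258591/1369000) / (258591/68450) = 1/20
check: Δy/Fy = (2730293/5476000) / (2730293/273800) = 1/20 ✓

α = 1/20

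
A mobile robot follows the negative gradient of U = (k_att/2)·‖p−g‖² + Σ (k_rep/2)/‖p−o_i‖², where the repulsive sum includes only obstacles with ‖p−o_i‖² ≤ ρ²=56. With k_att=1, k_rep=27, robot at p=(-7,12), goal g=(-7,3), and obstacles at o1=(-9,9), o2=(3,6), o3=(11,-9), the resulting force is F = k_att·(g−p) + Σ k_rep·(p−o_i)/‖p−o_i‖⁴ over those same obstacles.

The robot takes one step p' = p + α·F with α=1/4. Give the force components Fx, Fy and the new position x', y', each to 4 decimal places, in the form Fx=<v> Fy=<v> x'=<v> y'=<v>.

Fx=0.3195 Fy=-8.5207 x'=-6.9201 y'=9.8698

F_att = 1·(g−p) = 1·(0,-9) = (0.0000,-9.0000)
o1: d²=13 ≤ ρ²=56; F_rep = 27·(2,3)/13² = (0.3195,0.4793)
o2: d²=136 > ρ²=56 → inactive
o3: d²=765 > ρ²=56 → inactive
F = F_att + ΣF_rep = (0.3195,-8.5207)
p' = p + 1/4·F = (-6.9201,9.8698)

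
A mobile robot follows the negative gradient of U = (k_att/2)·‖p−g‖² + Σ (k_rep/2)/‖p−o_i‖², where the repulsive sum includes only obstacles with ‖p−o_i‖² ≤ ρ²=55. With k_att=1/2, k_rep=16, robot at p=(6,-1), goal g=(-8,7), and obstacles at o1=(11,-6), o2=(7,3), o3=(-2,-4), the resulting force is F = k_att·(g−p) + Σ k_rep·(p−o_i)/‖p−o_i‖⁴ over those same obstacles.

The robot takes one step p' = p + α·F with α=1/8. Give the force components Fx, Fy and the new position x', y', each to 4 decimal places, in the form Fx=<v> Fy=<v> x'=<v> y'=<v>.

Fx=-7.0874 Fy=3.8105 x'=5.1141 y'=-0.5237

F_att = 1/2·(g−p) = 1/2·(-14,8) = (-7.0000,4.0000)
o1: d²=50 ≤ ρ²=55; F_rep = 16·(-5,5)/50² = (-0.0320,0.0320)
o2: d²=17 ≤ ρ²=55; F_rep = 16·(-1,-4)/17² = (-0.0554,-0.2215)
o3: d²=73 > ρ²=55 → inactive
F = F_att + ΣF_rep = (-7.0874,3.8105)
p' = p + 1/8·F = (5.1141,-0.5237)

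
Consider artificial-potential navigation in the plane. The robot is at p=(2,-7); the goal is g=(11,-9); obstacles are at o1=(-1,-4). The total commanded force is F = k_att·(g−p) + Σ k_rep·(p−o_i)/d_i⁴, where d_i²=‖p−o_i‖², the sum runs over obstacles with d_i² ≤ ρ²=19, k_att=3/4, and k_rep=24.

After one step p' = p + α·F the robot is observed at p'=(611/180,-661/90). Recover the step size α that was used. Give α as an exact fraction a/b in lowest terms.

α = 1/5

F_att = 3/4·(g−p) = 3/4·(9,-2) = (6.7500,-1.5000)
o1: d²=18 ≤ ρ²=19; F_rep = 24·(3,-3)/18² = (0.2222,-0.2222)
F = F_att + ΣF_rep = (6.9722,-1.7222)
Δp = p'−p = (1.3944,-0.3444); α = Δx/Fx = (251/180) / (251/36) = 1/5
check: Δy/Fy = (-31/90) / (-31/18) = 1/5 ✓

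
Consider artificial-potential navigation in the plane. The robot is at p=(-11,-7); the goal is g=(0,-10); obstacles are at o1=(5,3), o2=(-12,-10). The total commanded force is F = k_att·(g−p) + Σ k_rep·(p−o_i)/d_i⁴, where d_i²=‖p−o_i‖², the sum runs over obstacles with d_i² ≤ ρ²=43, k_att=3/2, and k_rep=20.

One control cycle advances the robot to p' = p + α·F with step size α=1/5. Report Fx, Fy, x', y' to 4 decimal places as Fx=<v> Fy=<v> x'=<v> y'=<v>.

Fx=16.7000 Fy=-3.9000 x'=-7.6600 y'=-7.7800

F_att = 3/2·(g−p) = 3/2·(11,-3) = (16.5000,-4.5000)
o1: d²=356 > ρ²=43 → inactive
o2: d²=10 ≤ ρ²=43; F_rep = 20·(1,3)/10² = (0.2000,0.6000)
F = F_att + ΣF_rep = (16.7000,-3.9000)
p' = p + 1/5·F = (-7.6600,-7.7800)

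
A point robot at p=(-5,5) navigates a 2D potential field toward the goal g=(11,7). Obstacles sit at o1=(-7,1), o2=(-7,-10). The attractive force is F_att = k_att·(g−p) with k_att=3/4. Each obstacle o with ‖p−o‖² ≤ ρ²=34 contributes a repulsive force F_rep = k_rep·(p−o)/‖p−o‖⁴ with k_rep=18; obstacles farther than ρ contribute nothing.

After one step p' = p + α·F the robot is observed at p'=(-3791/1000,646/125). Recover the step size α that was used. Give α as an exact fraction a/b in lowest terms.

α = 1/10

F_att = 3/4·(g−p) = 3/4·(16,2) = (12.0000,1.5000)
o1: d²=20 ≤ ρ²=34; F_rep = 18·(2,4)/20² = (0.0900,0.1800)
o2: d²=229 > ρ²=34 → inactive
F = F_att + ΣF_rep = (12.0900,1.6800)
Δp = p'−p = (1.2090,0.1680); α = Δx/Fx = (1209/1000) / (1209/100) = 1/10
check: Δy/Fy = (21/125) / (42/25) = 1/10 ✓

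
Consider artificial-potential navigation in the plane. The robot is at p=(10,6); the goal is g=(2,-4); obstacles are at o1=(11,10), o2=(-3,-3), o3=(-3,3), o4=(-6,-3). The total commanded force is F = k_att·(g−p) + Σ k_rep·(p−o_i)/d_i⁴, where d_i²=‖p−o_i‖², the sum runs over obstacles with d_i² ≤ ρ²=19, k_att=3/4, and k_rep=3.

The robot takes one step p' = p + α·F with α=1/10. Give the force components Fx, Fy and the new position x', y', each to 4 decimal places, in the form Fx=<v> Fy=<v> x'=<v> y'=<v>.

F_att = 3/4·(g−p) = 3/4·(-8,-10) = (-6.0000,-7.5000)
o1: d²=17 ≤ ρ²=19; F_rep = 3·(-1,-4)/17² = (-0.0104,-0.0415)
o2: d²=250 > ρ²=19 → inactive
o3: d²=178 > ρ²=19 → inactive
o4: d²=337 > ρ²=19 → inactive
F = F_att + ΣF_rep = (-6.0104,-7.5415)
p' = p + 1/10·F = (9.3990,5.2458)

Fx=-6.0104 Fy=-7.5415 x'=9.3990 y'=5.2458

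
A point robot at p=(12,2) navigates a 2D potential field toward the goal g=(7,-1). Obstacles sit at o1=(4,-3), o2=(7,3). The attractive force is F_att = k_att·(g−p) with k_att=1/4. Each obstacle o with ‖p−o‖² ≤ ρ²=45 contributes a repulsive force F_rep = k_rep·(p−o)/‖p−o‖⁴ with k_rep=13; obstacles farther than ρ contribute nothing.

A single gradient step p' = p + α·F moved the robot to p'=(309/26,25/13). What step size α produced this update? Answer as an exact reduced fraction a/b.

α = 1/10

F_att = 1/4·(g−p) = 1/4·(-5,-3) = (-1.2500,-0.7500)
o1: d²=89 > ρ²=45 → inactive
o2: d²=26 ≤ ρ²=45; F_rep = 13·(5,-1)/26² = (0.0962,-0.0192)
F = F_att + ΣF_rep = (-1.1538,-0.7692)
Δp = p'−p = (-0.1154,-0.0769); α = Δx/Fx = (-3/26) / (-15/13) = 1/10
check: Δy/Fy = (-1/13) / (-10/13) = 1/10 ✓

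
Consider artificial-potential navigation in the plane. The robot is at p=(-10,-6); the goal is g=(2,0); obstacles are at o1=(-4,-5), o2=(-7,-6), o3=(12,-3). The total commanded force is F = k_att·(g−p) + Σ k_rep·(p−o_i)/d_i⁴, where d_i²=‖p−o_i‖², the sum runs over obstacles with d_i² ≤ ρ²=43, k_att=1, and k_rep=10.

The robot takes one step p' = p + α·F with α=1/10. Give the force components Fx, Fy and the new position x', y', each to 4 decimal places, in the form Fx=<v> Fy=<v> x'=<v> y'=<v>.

Fx=11.5858 Fy=5.9927 x'=-8.8414 y'=-5.4007

F_att = 1·(g−p) = 1·(12,6) = (12.0000,6.0000)
o1: d²=37 ≤ ρ²=43; F_rep = 10·(-6,-1)/37² = (-0.0438,-0.0073)
o2: d²=9 ≤ ρ²=43; F_rep = 10·(-3,0)/9² = (-0.3704,0.0000)
o3: d²=493 > ρ²=43 → inactive
F = F_att + ΣF_rep = (11.5858,5.9927)
p' = p + 1/10·F = (-8.8414,-5.4007)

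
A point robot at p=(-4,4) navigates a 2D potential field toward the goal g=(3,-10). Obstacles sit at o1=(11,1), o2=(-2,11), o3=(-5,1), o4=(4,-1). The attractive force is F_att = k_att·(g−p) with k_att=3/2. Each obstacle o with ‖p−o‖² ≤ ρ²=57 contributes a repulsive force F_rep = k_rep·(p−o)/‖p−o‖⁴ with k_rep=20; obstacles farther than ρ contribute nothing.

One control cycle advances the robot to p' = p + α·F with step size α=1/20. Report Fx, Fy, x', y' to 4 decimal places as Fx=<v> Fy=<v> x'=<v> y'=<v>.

F_att = 3/2·(g−p) = 3/2·(7,-14) = (10.5000,-21.0000)
o1: d²=234 > ρ²=57 → inactive
o2: d²=53 ≤ ρ²=57; F_rep = 20·(-2,-7)/53² = (-0.0142,-0.0498)
o3: d²=10 ≤ ρ²=57; F_rep = 20·(1,3)/10² = (0.2000,0.6000)
o4: d²=89 > ρ²=57 → inactive
F = F_att + ΣF_rep = (10.6858,-20.4498)
p' = p + 1/20·F = (-3.4657,2.9775)

Fx=10.6858 Fy=-20.4498 x'=-3.4657 y'=2.9775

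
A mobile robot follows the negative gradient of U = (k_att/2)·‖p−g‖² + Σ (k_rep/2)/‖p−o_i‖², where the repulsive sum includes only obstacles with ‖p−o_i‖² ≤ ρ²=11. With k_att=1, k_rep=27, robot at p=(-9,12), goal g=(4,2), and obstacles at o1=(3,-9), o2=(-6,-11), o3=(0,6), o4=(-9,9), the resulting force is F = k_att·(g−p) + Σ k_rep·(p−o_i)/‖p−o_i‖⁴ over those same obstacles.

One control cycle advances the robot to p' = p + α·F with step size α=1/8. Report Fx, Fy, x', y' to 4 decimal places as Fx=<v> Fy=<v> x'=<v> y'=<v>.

Fx=13.0000 Fy=-9.0000 x'=-7.3750 y'=10.8750

F_att = 1·(g−p) = 1·(13,-10) = (13.0000,-10.0000)
o1: d²=585 > ρ²=11 → inactive
o2: d²=538 > ρ²=11 → inactive
o3: d²=117 > ρ²=11 → inactive
o4: d²=9 ≤ ρ²=11; F_rep = 27·(0,3)/9² = (0.0000,1.0000)
F = F_att + ΣF_rep = (13.0000,-9.0000)
p' = p + 1/8·F = (-7.3750,10.8750)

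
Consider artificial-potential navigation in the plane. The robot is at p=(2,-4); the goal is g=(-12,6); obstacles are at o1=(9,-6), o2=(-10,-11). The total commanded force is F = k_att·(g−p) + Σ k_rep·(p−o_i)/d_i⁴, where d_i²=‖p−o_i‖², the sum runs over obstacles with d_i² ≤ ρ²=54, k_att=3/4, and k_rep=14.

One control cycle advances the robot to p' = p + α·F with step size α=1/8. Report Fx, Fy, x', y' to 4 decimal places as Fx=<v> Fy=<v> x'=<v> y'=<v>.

F_att = 3/4·(g−p) = 3/4·(-14,10) = (-10.5000,7.5000)
o1: d²=53 ≤ ρ²=54; F_rep = 14·(-7,2)/53² = (-0.0349,0.0100)
o2: d²=193 > ρ²=54 → inactive
F = F_att + ΣF_rep = (-10.5349,7.5100)
p' = p + 1/8·F = (0.6831,-3.0613)

Fx=-10.5349 Fy=7.5100 x'=0.6831 y'=-3.0613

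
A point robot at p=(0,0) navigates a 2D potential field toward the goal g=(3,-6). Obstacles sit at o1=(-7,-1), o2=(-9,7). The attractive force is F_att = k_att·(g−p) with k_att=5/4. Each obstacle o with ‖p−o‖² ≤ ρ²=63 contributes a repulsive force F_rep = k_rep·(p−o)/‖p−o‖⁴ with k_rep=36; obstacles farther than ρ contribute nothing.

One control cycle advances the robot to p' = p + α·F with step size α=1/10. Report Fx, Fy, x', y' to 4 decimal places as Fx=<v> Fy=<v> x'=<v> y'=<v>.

Fx=3.8508 Fy=-7.4856 x'=0.3851 y'=-0.7486

F_att = 5/4·(g−p) = 5/4·(3,-6) = (3.7500,-7.5000)
o1: d²=50 ≤ ρ²=63; F_rep = 36·(7,1)/50² = (0.1008,0.0144)
o2: d²=130 > ρ²=63 → inactive
F = F_att + ΣF_rep = (3.8508,-7.4856)
p' = p + 1/10·F = (0.3851,-0.7486)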